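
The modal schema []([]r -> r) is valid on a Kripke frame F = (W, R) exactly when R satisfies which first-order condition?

This schema is the T□ axiom.
Its frame correspondent is shift-reflexivity — forall x forall y (Rxy -> Ryy).

shift-reflexivity: forall x forall y (Rxy -> Ryy)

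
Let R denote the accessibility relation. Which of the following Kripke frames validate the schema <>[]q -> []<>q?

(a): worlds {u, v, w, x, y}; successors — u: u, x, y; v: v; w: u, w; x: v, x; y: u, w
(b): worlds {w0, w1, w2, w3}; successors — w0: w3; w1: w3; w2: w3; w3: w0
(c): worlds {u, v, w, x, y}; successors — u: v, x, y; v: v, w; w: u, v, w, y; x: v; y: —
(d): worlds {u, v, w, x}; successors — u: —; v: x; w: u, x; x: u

(b)

The schema corresponds to convergence: forall x forall y forall z (Rxy & Rxz -> exists w (Ryw & Rzw)).
(a): fails — Rux and Ruy but x and y have no common successor.
(b): condition met.
(c): fails — Ruv and Ruy but v and y have no common successor.
(d): fails — Rwu and Rwu but u and u have no common successor.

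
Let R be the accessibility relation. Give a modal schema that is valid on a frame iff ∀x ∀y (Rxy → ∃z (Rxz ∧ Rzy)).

□□p → □p

A defining formula is □□p → □p (the C4 axiom).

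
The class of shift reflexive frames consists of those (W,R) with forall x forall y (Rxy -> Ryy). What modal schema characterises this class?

□(□r → r)

This is shift-reflexivity; the standard corresponding axiom is T□: □(□r → r).
Suppose □(□r→r) is valid. Take Rxy and set V(r)={w : Ryw}. Then at y, □r holds; since □(□r→r) at x, □r→r at y, so r at y, i.e. Ryy.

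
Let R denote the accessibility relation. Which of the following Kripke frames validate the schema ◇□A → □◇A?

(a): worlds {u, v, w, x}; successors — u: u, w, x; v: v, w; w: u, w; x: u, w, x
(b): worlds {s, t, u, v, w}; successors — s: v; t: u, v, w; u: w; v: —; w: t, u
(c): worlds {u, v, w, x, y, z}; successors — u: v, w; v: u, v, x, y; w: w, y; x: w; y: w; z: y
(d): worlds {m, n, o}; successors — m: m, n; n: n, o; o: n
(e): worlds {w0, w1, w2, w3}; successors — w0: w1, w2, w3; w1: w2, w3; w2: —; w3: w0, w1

(a), (d)

This is the axiom for convergence; its first-order frame correspondent is ∀x ∀y ∀z (Rxy ∧ Rxz → ∃w (Ryw ∧ Rzw)).
(a): satisfies the condition.
(b): fails — Rsv and Rsv but v and v have no common successor.
(c): fails — Rvv and Rvx but v and x have no common successor.
(d): satisfies the condition.
(e): fails — Rw0w1 and Rw0w2 but w1 and w2 have no common successor.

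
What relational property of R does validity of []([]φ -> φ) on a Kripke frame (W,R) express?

Shift-reflexivity

Suppose □(□φ→φ) is valid. Take Rxy and set V(φ)={w : Ryw}. Then at y, □φ holds; since □(□φ→φ) at x, □φ→φ at y, so φ at y, i.e. Ryy.
Conversely, any frame satisfying forall x forall y (Rxy -> Ryy) validates the schema.
So the correspondent is shift-reflexivity.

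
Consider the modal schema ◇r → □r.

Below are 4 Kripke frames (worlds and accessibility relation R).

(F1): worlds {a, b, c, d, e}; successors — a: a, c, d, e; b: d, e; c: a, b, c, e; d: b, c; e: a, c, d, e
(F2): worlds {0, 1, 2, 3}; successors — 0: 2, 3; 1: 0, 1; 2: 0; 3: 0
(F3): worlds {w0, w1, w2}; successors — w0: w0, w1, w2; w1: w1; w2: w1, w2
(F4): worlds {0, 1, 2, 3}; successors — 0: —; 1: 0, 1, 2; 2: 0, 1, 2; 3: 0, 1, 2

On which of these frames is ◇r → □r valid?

none

This is the axiom for partial functionality; its first-order frame correspondent is ∀x ∀y ∀z (Rxy ∧ Rxz → y = z).
(F1): fails — a sees both a and c.
(F2): fails — 0 sees both 2 and 3.
(F3): fails — w0 sees both w0 and w1.
(F4): fails — 1 sees both 0 and 1.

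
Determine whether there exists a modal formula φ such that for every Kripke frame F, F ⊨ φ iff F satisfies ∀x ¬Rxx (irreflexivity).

If a class were modally definable it would be closed under surjective bounded morphisms (Goldblatt–Thomason).
The 4-cycle (worlds w0,w1,w2,w3 with w0→w1→w2→w3→w0) is irreflexive, and the map sending every world to a single reflexive point • is a surjective bounded morphism (forth: every edge maps to (•,•); back: every world has a successor). So any modal formula valid on the 4-cycle is also valid on the reflexive point, which is not irreflexive.
So no modal formula (or set of formulas) defines exactly the irreflexive frames.

Not definable by any modal formula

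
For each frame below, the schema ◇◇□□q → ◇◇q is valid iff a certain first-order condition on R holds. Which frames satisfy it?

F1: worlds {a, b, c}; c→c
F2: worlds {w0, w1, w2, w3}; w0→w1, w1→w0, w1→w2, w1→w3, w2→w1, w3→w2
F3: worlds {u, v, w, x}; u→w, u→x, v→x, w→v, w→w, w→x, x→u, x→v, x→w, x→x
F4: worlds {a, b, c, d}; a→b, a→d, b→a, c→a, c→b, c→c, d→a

F1, F3, F4

Frame correspondent (Sahlqvist): ∀x ∀y (xR²y → ∃w (yR²w ∧ xR²w)) — i.e. a generalized confluence (Geach) condition.
F1: condition met.
F2: fails — w0R²w3 but no w with w3R²w and w0R²w.
F3: condition met.
F4: condition met.
Valid on: F1, F3, F4.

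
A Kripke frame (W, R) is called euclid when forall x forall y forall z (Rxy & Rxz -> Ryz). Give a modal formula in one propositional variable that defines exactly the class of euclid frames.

The condition is the Euclidean property. The 5 schema ◇q → □◇q defines it.

◇q → □◇q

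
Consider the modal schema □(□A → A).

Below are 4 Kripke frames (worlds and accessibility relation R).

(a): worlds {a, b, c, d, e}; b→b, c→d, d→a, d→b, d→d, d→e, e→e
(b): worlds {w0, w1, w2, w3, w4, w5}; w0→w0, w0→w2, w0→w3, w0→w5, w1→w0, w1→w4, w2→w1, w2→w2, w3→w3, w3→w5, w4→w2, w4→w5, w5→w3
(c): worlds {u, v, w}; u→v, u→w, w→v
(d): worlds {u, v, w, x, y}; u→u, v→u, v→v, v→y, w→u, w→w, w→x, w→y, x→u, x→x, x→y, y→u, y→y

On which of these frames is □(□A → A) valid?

This is the axiom for shift-reflexivity; its first-order frame correspondent is ∀x ∀y (Rxy → Ryy).
(a): fails — Rda but not Raa.
(b): fails — Rw3w5 but not Rw5w5.
(c): fails — Ruv but not Rvv.
(d): condition met.

(d)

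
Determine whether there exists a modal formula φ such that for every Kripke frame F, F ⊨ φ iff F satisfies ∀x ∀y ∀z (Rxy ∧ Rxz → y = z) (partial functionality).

Yes, by ◇r → □r

The condition is partial functionality. A defining modal formula is ◇r → □r.
Suppose ◇r→□r is valid. Take Rxy, Rxz and set V(r)={y}. Then ◇r at x, so □r at x, so r at z, i.e. z=y.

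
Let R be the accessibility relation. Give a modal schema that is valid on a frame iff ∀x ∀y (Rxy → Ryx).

A defining formula is s → □◇s (the B axiom).
Suppose s→□◇s is valid. Take Rxy and set V(s)={x}. Then s at x, so □◇s at x, so ◇s at y, so some z with Ryz has s; z=x, i.e. Ryx.

s → □◇s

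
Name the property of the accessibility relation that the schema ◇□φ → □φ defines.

Equivalently (dual form): ◇φ → □◇φ.
Suppose ◇φ→□◇φ is valid. Take Rxy, Rxz and set V(φ)={y}. Then ◇φ at x, so □◇φ at x, so ◇φ at z, so some w with Rzw has φ; w=y, i.e. Rzy. By symmetry of the argument, Ryz.
Conversely, on a frame with the Euclidean property the schema holds at every world under every valuation.
Frame condition: ∀x ∀y ∀z (Rxy ∧ Rxz → Ryz).

the Euclidean property: ∀x ∀y ∀z (Rxy ∧ Rxz → Ryz)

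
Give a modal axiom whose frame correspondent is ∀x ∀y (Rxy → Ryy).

A defining formula is □(□q → q) (the T□ axiom).
Suppose □(□q→q) is valid. Take Rxy and set V(q)={w : Ryw}. Then at y, □q holds; since □(□q→q) at x, □q→q at y, so q at y, i.e. Ryy.

□(□q → q)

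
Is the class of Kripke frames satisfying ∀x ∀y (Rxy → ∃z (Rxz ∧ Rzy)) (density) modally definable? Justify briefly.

Definable; □□r → □r defines it

The condition is density. A defining modal formula is □□r → □r.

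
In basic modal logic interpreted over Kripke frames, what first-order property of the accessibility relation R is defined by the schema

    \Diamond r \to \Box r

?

Suppose ◇r→□r is valid. Take Rxy, Rxz and set V(r)={y}. Then ◇r at x, so □r at x, so r at z, i.e. z=y.

partial functionality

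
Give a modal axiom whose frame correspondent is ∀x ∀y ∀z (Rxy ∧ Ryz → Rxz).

The condition is transitivity. The 4 schema □ψ → □□ψ defines it.
Suppose □ψ→□□ψ is valid. Take Rxy, Ryz and set V(ψ)={w : Rxw}. Then □ψ at x, so □□ψ at x, so □ψ at y, so ψ at z, i.e. Rxz.

□ψ → □□ψ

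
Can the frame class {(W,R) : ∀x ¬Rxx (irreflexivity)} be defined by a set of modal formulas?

If a class were modally definable it would be closed under surjective bounded morphisms (Goldblatt–Thomason).
The 2-cycle (worlds 0,1 with 0→1→0) is irreflexive, and the map sending every world to a single reflexive point • is a surjective bounded morphism (forth: every edge maps to (•,•); back: every world has a successor). So any modal formula valid on the 2-cycle is also valid on the reflexive point, which is not irreflexive.
So no modal formula (or set of formulas) defines exactly the irreflexive frames.

No — not modally definable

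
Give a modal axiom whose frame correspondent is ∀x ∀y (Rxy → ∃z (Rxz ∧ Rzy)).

□□ψ → □ψ

A defining formula is □□ψ → □ψ (the C4 axiom).
Suppose □□ψ→□ψ is valid. Take Rxy and set V(ψ)={w : xR²w}. Then □□ψ at x, so □ψ at x, so ψ at y, i.e. ∃z(Rxz∧Rzy).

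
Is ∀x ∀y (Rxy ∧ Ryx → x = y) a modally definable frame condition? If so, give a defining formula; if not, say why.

Any modally definable frame class is closed under surjective bounded morphisms.
The 4-cycle (worlds w0,w1,w2,w3 with w0→w1→w2→w3→w0) is antisymmetric. Sending even-indexed worlds to • and odd-indexed worlds to ∘ is a surjective bounded morphism onto the two-world frame with •↔∘, which is not antisymmetric.
Hence antisymmetry is not modally definable.

No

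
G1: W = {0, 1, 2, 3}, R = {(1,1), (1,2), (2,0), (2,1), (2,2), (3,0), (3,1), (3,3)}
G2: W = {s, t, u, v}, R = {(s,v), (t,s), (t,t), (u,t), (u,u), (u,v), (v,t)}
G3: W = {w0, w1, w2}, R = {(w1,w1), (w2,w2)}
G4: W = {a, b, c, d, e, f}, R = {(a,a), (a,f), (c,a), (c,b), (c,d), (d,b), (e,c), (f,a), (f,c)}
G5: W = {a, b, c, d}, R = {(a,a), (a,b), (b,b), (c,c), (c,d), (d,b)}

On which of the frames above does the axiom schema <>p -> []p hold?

Frame correspondent (Sahlqvist): forall x forall y forall z (Rxy & Rxz -> y = z) — i.e. partial functionality.
G1: fails — 1 sees both 1 and 2.
G2: fails — t sees both s and t.
G3: holds.
G4: fails — a sees both a and f.
G5: fails — a sees both a and b.
Valid on: G3.

G3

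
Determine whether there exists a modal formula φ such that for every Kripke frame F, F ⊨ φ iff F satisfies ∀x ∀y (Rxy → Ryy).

The condition is shift-reflexivity. A defining modal formula is □(□q → q).
Suppose □(□q→q) is valid. Take Rxy and set V(q)={w : Ryw}. Then at y, □q holds; since □(□q→q) at x, □q→q at y, so q at y, i.e. Ryy.

Yes, by □(□q → q)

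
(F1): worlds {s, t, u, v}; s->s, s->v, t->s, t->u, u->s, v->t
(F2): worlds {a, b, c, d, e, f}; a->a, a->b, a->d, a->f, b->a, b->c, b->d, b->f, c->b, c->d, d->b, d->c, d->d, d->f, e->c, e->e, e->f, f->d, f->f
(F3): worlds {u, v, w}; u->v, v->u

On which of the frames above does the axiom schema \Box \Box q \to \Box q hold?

This is the axiom for density; its first-order frame correspondent is \forall x \forall y (Rxy \to \exists z (Rxz \wedge Rzy)).
(F1): fails — Rvt but no z with Rvz and Rzt.
(F2): condition met.
(F3): fails — Ruv but no z with Ruz and Rzv.

(F2)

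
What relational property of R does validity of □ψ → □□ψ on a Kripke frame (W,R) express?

This schema is the 4 axiom.
It corresponds to transitivity: ∀x ∀y ∀z (Rxy ∧ Ryz → Rxz).

Transitivity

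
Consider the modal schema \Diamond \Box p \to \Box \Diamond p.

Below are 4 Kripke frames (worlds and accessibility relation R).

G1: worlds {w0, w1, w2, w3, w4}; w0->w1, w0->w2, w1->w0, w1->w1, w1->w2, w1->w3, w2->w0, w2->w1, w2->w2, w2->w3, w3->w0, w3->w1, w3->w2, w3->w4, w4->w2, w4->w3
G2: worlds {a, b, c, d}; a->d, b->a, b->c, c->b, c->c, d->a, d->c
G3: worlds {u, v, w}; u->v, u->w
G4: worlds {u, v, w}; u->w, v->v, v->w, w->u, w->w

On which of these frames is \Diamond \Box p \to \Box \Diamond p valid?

Frame correspondent (Sahlqvist): \forall x \forall y \forall z (Rxy \wedge Rxz \to \exists w (Ryw \wedge Rzw)) — i.e. convergence.
G1: ✓.
G2: fails — Rbc and Rba but c and a have no common successor.
G3: fails — Ruv and Ruv but v and v have no common successor.
G4: ✓.
Valid on: G1, G4.

G1, G4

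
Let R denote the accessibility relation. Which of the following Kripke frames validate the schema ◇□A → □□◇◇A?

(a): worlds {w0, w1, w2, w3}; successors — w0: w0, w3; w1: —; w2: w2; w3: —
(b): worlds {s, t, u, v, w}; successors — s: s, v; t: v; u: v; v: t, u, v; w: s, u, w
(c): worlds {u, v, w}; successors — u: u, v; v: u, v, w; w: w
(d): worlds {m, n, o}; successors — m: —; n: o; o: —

The schema corresponds to a generalized confluence (Geach) condition: ∀x ∀y ∀z ((xRy ∧ xR²z) → ∃w (yRw ∧ zR²w)).
(a): fails — w0Rw0, w0R²w3 but no w with w0Rw and w3R²w.
(b): condition met.
(c): fails — uRu, uR²w but no t with uRt and wR²t.
(d): condition met.

(b), (d)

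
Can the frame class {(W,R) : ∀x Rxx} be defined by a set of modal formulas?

Yes: it is reflexivity, defined by the T schema □r → r.
Suppose □r→r is valid. At any x set V(r)={w : Rxw}. Then □r holds at x, so r holds at x, i.e. Rxx.

Yes, by □r → r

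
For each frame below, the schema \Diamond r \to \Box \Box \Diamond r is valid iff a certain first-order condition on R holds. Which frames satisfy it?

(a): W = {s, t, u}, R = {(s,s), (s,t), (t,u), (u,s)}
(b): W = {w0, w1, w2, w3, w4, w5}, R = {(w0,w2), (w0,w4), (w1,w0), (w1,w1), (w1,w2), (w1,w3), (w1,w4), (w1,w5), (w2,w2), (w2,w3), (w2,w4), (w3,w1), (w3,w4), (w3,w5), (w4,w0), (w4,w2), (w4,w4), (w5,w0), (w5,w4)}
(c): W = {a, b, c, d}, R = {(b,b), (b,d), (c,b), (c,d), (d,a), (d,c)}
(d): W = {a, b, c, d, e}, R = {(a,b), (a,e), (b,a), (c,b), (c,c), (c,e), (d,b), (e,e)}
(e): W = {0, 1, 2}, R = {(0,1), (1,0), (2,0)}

(e)

The schema corresponds to a generalized confluence (Geach) condition: \forall x \forall y \forall z ((xRy \wedge x R^2 z) \to \exists w (y = w \wedge zRw)).
(a): fails — sRs, sR²t but no w with s=w and tRw.
(b): fails — w0Rw2, w0R²w3 but no w with w2=w and w3Rw.
(c): fails — bRb, bR²a but no w with b=w and aRw.
(d): fails — aRb, aR²e but no w with b=w and eRw.
(e): satisfies the condition.
Valid on: (e).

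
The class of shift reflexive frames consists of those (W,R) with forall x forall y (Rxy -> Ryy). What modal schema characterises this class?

A defining formula is □(□s → s) (the T□ axiom).
Suppose □(□s→s) is valid. Take Rxy and set V(s)={w : Ryw}. Then at y, □s holds; since □(□s→s) at x, □s→s at y, so s at y, i.e. Ryy.

□(□s → s)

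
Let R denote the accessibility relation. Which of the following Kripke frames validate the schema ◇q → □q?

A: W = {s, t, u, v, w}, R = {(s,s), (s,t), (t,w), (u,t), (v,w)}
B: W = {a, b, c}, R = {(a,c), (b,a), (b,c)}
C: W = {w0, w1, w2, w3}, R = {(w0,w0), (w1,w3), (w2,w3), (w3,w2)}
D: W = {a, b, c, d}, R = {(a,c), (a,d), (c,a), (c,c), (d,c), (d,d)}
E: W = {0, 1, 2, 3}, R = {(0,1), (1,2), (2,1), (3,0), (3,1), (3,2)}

C

The schema corresponds to partial functionality: ∀x ∀y ∀z (Rxy ∧ Rxz → y = z).
A: fails — s sees both s and t.
B: fails — b sees both a and c.
C: holds.
D: fails — a sees both c and d.
E: fails — 3 sees both 0 and 1.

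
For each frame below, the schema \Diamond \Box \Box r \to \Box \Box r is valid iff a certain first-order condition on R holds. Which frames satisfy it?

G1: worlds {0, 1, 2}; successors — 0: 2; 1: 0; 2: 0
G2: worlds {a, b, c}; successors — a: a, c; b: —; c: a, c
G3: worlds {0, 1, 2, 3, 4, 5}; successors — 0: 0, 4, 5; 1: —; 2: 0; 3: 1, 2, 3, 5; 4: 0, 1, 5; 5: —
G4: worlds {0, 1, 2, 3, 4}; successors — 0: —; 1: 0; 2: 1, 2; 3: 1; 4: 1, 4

This is the axiom for a generalized confluence (Geach) condition; its first-order frame correspondent is \forall x \forall y \forall z ((xRy \wedge x R^2 z) \to \exists w (y R^2 w \wedge z = w)).
G1: fails — 0R2, 0R²0 but no w with 2R²w and 0=w.
G2: satisfies the condition.
G3: fails — 0R4, 0R²1 but no w with 4R²w and 1=w.
G4: fails — 2R1, 2R²0 but no w with 1R²w and 0=w.

G2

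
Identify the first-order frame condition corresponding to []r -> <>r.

Suppose □r→◇r is valid. At any x set V(r)=W. Then □r at x, so ◇r at x, so x has a successor.

seriality: forall x exists y Rxy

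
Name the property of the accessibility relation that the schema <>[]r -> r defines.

This is a form of the B axiom.
Its frame correspondent is symmetry — forall x forall y (Rxy -> Ryx).

symmetry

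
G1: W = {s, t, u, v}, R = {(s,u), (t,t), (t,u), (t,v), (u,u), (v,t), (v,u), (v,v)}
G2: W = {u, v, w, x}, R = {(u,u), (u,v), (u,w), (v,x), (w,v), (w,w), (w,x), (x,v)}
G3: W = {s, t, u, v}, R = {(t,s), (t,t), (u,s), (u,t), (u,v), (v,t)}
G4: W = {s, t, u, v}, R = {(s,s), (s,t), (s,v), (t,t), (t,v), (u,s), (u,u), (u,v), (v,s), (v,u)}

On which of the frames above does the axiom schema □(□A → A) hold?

G1

Frame correspondent (Sahlqvist): ∀x ∀y (Rxy → Ryy) — i.e. shift-reflexivity.
G1: satisfies the condition.
G2: fails — Ruv but not Rvv.
G3: fails — Ruv but not Rvv.
G4: fails — Ruv but not Rvv.
Valid on: G1.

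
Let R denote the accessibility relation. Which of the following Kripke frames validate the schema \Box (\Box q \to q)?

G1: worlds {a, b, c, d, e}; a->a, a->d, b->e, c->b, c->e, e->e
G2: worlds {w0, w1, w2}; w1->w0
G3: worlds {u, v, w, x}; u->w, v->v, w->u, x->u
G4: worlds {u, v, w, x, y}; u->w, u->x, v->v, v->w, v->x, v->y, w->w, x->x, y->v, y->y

G4

Frame correspondent (Sahlqvist): \forall x \forall y (Rxy \to Ryy) — i.e. shift-reflexivity.
G1: fails — Rcb but not Rbb.
G2: fails — Rw1w0 but not Rw0w0.
G3: fails — Rxu but not Ruu.
G4: condition met.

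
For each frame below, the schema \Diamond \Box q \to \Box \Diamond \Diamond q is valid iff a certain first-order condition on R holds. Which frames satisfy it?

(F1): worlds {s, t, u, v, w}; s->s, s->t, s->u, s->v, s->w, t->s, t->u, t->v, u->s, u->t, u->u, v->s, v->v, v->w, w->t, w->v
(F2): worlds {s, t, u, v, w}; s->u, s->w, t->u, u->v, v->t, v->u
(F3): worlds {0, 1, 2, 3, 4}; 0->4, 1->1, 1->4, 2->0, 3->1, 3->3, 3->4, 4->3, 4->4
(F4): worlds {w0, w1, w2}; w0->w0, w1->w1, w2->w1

(F1), (F3), (F4)

Frame correspondent (Sahlqvist): \forall x \forall y \forall z ((xRy \wedge xRz) \to \exists w (yRw \wedge z R^2 w)) — i.e. a generalized confluence (Geach) condition.
(F1): condition met.
(F2): fails — sRu, sRu but no w* with uRw* and uR²w*.
(F3): condition met.
(F4): condition met.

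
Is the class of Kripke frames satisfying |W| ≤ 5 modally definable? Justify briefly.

Not definable by any modal formula

Any modally definable frame class is closed under disjoint unions.
Any modal formula valid on each of 6 disjoint one-world frames is valid on their disjoint union (validity is preserved under disjoint unions). Each one-world frame has |W|=1≤5, but the union has |W|=6.
Hence having at most 5 worlds is not modally definable.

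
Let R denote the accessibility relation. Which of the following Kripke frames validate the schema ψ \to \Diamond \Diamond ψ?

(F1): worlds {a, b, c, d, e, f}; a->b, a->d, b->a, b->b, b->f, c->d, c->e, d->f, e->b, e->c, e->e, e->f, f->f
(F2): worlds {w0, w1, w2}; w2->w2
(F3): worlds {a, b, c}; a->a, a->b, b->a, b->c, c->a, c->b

Frame correspondent (Sahlqvist): \forall x \exists w (x = w \wedge x R^2 w) — i.e. a generalized confluence (Geach) condition.
(F1): fails — at d but no w with d=w and dR²w.
(F2): fails — at w0 but no w with w0=w and w0R²w.
(F3): ✓.
Valid on: (F3).

(F3)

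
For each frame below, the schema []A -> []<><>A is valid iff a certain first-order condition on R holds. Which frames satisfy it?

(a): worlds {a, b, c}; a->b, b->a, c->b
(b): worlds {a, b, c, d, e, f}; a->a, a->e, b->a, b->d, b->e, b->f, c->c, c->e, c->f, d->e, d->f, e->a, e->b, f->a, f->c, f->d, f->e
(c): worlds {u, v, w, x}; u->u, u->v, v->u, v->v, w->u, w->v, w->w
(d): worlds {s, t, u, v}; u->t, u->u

This is the axiom for a generalized confluence (Geach) condition; its first-order frame correspondent is forall x forall z (xRz -> exists w (xRw & z R^2 w)).
(a): ✓.
(b): ✓.
(c): ✓.
(d): fails — uRt but no w with uRw and tR²w.
Valid on: (a), (b), (c).

(a), (b), (c)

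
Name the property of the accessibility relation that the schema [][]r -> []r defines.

Suppose □□r→□r is valid. Take Rxy and set V(r)={w : xR²w}. Then □□r at x, so □r at x, so r at y, i.e. ∃z(Rxz∧Rzy).

density: forall x forall y (Rxy -> exists z (Rxz & Rzy))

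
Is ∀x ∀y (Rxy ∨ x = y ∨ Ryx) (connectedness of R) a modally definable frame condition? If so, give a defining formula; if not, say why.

Modal frame validity is preserved under disjoint unions.
Take 2 disjoint single-world reflexive frames: each is trivially connected, but their disjoint union has 2 worlds with no edge between distinct components, so it is not connected.
Hence connectedness of R is not modally definable.

No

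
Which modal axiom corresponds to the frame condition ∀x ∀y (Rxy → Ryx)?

ψ → □◇ψ

A defining formula is ψ → □◇ψ (the B axiom).
Suppose ψ→□◇ψ is valid. Take Rxy and set V(ψ)={x}. Then ψ at x, so □◇ψ at x, so ◇ψ at y, so some z with Ryz has ψ; z=x, i.e. Ryx.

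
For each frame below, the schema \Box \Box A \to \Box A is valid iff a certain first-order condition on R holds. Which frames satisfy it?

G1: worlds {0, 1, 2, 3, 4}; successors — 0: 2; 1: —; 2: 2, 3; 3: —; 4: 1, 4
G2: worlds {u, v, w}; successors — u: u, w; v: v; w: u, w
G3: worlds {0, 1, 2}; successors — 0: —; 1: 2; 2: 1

G1, G2

The schema corresponds to density: \forall x \forall y (Rxy \to \exists z (Rxz \wedge Rzy)).
G1: ✓.
G2: ✓.
G3: fails — R12 but no z with R1z and Rz2.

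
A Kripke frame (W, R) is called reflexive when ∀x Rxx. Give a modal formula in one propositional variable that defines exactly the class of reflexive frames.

□r → r

The condition is reflexivity. The T schema □r → r defines it.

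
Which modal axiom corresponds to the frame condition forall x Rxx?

This is reflexivity; the standard corresponding axiom is T: □q → q.
Suppose □q→q is valid. At any x set V(q)={w : Rxw}. Then □q holds at x, so q holds at x, i.e. Rxx.

□q → q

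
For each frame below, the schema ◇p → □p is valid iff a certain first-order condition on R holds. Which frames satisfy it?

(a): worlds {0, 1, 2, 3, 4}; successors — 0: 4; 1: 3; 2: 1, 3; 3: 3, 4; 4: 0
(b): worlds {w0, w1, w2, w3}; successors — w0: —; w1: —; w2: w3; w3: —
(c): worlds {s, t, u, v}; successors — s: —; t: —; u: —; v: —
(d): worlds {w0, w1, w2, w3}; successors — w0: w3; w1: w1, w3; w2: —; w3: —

The schema corresponds to partial functionality: ∀x ∀y ∀z (Rxy ∧ Rxz → y = z).
(a): fails — 2 sees both 1 and 3.
(b): satisfies the condition.
(c): satisfies the condition.
(d): fails — w1 sees both w1 and w3.

(b), (c)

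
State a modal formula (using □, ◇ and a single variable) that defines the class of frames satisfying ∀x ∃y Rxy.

□r → ◇r

A defining formula is □r → ◇r (the D axiom).
Suppose □r→◇r is valid. At any x set V(r)=W. Then □r at x, so ◇r at x, so x has a successor.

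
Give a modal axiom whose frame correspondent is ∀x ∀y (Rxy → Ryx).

The condition is symmetry. The B schema ψ → □◇ψ defines it.

ψ → □◇ψ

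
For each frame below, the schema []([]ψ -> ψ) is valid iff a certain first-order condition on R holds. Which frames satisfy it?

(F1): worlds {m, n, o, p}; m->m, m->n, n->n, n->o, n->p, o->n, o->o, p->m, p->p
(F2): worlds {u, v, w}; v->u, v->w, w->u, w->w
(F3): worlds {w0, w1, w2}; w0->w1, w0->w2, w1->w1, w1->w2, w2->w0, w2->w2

Frame correspondent (Sahlqvist): forall x forall y (Rxy -> Ryy) — i.e. shift-reflexivity.
(F1): holds.
(F2): fails — Rvu but not Ruu.
(F3): fails — Rw2w0 but not Rw0w0.

(F1)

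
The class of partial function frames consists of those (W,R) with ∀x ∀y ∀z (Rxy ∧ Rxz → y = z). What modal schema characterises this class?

The condition is partial functionality. The CD schema ◇r → □r defines it.
Suppose ◇r→□r is valid. Take Rxy, Rxz and set V(r)={y}. Then ◇r at x, so □r at x, so r at z, i.e. z=y.

◇r → □r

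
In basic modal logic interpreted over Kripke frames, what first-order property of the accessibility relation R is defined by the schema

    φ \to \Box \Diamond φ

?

Symmetry

Suppose φ→□◇φ is valid. Take Rxy and set V(φ)={x}. Then φ at x, so □◇φ at x, so ◇φ at y, so some z with Ryz has φ; z=x, i.e. Ryx.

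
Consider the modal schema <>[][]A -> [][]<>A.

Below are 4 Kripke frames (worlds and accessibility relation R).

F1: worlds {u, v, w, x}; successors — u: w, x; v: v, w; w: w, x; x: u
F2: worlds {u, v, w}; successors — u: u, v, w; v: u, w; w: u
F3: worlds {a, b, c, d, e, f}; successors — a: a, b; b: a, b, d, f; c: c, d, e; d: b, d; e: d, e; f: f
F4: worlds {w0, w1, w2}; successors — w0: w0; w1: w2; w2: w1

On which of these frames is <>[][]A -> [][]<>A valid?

F2, F4

Frame correspondent (Sahlqvist): forall x forall y forall z ((xRy & x R^2 z) -> exists w (y R^2 w & zRw)) — i.e. a generalized confluence (Geach) condition.
F1: fails — uRx, uR²x but no t with xR²t and xRt.
F2: ✓.
F3: fails — bRf, bR²a but no w with fR²w and aRw.
F4: ✓.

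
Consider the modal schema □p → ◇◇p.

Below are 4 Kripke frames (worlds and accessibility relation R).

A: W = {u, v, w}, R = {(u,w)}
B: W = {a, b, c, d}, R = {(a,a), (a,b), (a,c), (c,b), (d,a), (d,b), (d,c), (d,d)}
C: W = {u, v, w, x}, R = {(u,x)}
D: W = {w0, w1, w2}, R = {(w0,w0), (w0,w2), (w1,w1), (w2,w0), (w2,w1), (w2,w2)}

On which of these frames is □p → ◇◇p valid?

Frame correspondent (Sahlqvist): ∀x ∃w (xRw ∧ xR²w) — i.e. a generalized confluence (Geach) condition.
A: fails — at u but no t with uRt and uR²t.
B: fails — at b but no w with bRw and bR²w.
C: fails — at u but no t with uRt and uR²t.
D: condition met.

D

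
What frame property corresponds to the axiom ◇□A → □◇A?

Suppose ◇□A→□◇A is valid. Take Rxy, Rxz and set V(A)={w : Ryw}. Then □A at y so ◇□A at x, so □◇A at x, so ◇A at z, giving w with Rzw and Ryw.
Conversely, any frame satisfying ∀x ∀y ∀z (Rxy ∧ Rxz → ∃w (Ryw ∧ Rzw)) validates the schema.
Frame condition: ∀x ∀y ∀z (Rxy ∧ Rxz → ∃w (Ryw ∧ Rzw)).

convergence: ∀x ∀y ∀z (Rxy ∧ Rxz → ∃w (Ryw ∧ Rzw))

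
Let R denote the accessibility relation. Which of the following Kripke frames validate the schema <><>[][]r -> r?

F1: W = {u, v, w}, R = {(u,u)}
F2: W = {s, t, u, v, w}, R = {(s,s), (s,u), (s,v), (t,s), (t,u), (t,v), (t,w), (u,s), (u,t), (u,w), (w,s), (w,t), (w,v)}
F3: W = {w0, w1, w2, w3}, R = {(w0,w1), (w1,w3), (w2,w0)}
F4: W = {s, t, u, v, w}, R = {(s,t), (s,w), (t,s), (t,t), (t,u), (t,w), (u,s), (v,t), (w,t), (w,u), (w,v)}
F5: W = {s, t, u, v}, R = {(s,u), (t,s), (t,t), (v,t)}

F1

The schema corresponds to a generalized confluence (Geach) condition: forall x forall y (x R^2 y -> exists w (y R^2 w & x = w)).
F1: condition met.
F2: fails — sR²v but no w* with vR²w* and s=w*.
F3: fails — w0R²w3 but no w with w3R²w and w0=w.
F4: fails — sR²u but no w* with uR²w* and s=w*.
F5: fails — tR²s but no w with sR²w and t=w.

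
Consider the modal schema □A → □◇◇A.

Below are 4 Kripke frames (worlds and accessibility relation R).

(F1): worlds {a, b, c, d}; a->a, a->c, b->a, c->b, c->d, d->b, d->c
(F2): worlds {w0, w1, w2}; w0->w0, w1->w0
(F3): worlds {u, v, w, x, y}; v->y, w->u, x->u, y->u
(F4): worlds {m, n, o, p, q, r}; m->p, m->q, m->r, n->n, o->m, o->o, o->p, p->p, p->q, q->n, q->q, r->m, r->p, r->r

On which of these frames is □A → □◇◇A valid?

(F2), (F4)

The schema corresponds to a generalized confluence (Geach) condition: ∀x ∀z (xRz → ∃w (xRw ∧ zR²w)).
(F1): fails — cRb but no w with cRw and bR²w.
(F2): ✓.
(F3): fails — vRy but no t with vRt and yR²t.
(F4): ✓.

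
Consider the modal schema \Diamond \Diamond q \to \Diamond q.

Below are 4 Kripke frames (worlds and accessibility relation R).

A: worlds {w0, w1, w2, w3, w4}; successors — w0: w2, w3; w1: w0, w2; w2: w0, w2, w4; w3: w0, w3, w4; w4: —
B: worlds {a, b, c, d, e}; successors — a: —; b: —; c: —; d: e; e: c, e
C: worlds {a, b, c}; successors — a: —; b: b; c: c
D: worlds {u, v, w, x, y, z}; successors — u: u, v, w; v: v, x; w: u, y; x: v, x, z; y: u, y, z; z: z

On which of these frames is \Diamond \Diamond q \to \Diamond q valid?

This is the axiom for a generalized confluence (Geach) condition; its first-order frame correspondent is \forall x \forall y (x R^2 y \to \exists w (y = w \wedge xRw)).
A: fails — w0R²w0 but no w with w0=w and w0Rw.
B: fails — dR²c but no w with c=w and dRw.
C: condition met.
D: fails — uR²x but no t with x=t and uRt.
Valid on: C.

C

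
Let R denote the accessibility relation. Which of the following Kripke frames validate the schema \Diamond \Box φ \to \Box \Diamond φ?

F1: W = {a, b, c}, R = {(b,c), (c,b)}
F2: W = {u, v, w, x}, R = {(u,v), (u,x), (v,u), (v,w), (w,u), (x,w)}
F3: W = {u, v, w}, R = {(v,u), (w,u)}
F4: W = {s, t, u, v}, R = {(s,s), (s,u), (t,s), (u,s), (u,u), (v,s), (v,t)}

F1, F4

The schema corresponds to convergence: \forall x \forall y \forall z (Rxy \wedge Rxz \to \exists w (Ryw \wedge Rzw)).
F1: condition met.
F2: fails — Rvw and Rvu but w and u have no common successor.
F3: fails — Rvu and Rvu but u and u have no common successor.
F4: condition met.
Valid on: F1, F4.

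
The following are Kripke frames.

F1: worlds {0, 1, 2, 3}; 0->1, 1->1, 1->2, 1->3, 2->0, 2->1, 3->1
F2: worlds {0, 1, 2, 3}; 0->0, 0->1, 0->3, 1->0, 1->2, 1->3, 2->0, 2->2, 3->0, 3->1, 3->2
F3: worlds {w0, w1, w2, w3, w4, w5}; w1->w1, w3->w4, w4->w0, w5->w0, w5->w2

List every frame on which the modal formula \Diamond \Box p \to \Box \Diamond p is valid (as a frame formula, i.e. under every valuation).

F1, F2

The schema corresponds to convergence: \forall x \forall y \forall z (Rxy \wedge Rxz \to \exists w (Ryw \wedge Rzw)).
F1: holds.
F2: holds.
F3: fails — Rw4w0 and Rw4w0 but w0 and w0 have no common successor.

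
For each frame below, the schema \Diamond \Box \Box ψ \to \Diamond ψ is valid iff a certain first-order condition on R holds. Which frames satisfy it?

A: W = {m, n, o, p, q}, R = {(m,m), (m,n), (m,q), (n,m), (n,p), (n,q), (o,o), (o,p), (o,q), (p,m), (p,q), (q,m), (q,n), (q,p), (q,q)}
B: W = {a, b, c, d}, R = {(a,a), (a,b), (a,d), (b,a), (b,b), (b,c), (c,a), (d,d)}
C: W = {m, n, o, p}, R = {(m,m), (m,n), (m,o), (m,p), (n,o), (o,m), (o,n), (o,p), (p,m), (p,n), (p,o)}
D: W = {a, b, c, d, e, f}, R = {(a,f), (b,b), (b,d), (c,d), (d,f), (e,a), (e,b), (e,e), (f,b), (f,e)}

A, B, C

Frame correspondent (Sahlqvist): \forall x \forall y (xRy \to \exists w (y R^2 w \wedge xRw)) — i.e. a generalized confluence (Geach) condition.
A: holds.
B: holds.
C: holds.
D: fails — aRf but no w with fR²w and aRw.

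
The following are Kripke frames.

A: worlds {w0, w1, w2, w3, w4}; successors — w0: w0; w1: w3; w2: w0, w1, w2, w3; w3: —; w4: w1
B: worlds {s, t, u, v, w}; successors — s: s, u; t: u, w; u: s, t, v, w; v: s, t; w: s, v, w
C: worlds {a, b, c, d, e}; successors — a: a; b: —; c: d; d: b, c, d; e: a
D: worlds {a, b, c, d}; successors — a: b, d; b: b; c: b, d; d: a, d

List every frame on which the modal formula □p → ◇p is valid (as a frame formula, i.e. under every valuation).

B, D

Frame correspondent (Sahlqvist): ∀x ∃y Rxy — i.e. seriality.
A: fails — world w3 has no successor.
B: condition met.
C: fails — world b has no successor.
D: condition met.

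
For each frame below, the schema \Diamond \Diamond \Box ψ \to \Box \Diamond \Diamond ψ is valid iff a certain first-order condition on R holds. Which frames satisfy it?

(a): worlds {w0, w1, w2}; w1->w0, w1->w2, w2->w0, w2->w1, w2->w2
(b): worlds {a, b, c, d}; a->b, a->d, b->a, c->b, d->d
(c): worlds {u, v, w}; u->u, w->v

The schema corresponds to a generalized confluence (Geach) condition: \forall x \forall y \forall z ((x R^2 y \wedge xRz) \to \exists w (yRw \wedge z R^2 w)).
(a): fails — w1R²w0, w1Rw0 but no w with w0Rw and w0R²w.
(b): satisfies the condition.
(c): satisfies the condition.

(b), (c)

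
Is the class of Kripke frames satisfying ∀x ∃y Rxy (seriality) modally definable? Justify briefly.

The condition is seriality. A defining modal formula is □p → ◇p.
Suppose □p→◇p is valid. At any x set V(p)=W. Then □p at x, so ◇p at x, so x has a successor.

Yes, by □p → ◇p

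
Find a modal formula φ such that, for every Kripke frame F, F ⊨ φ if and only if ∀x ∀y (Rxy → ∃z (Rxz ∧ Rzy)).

The condition is density. The C4 schema □□r → □r defines it.
Suppose □□r→□r is valid. Take Rxy and set V(r)={w : xR²w}. Then □□r at x, so □r at x, so r at y, i.e. ∃z(Rxz∧Rzy).

□□r → □r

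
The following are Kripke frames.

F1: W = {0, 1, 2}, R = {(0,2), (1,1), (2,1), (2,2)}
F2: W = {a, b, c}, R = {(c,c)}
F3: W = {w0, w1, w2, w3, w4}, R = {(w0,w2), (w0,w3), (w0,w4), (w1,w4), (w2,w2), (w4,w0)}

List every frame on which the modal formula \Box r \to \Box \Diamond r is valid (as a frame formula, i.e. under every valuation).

F1, F2

The schema corresponds to a generalized confluence (Geach) condition: \forall x \forall z (xRz \to \exists w (xRw \wedge zRw)).
F1: condition met.
F2: condition met.
F3: fails — w0Rw3 but no w with w0Rw and w3Rw.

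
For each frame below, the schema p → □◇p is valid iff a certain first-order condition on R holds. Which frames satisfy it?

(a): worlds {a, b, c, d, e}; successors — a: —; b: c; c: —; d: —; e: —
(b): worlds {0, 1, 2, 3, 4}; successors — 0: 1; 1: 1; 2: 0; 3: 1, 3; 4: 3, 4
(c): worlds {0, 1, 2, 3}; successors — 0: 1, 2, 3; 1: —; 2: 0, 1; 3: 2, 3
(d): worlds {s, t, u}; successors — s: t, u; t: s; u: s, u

(d)

Frame correspondent (Sahlqvist): ∀x ∀y (Rxy → Ryx) — i.e. symmetry.
(a): fails — Rbc but not Rcb.
(b): fails — R31 but not R13.
(c): fails — R32 but not R23.
(d): holds.
Valid on: (d).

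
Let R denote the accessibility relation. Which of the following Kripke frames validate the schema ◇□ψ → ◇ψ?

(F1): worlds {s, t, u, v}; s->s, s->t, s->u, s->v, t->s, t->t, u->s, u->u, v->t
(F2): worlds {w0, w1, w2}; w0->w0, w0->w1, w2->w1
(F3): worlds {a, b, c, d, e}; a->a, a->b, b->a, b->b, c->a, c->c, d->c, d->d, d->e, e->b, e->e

This is the axiom for a generalized confluence (Geach) condition; its first-order frame correspondent is ∀x ∀y (xRy → ∃w (yRw ∧ xRw)).
(F1): satisfies the condition.
(F2): fails — w0Rw1 but no w with w1Rw and w0Rw.
(F3): satisfies the condition.
Valid on: (F1), (F3).

(F1), (F3)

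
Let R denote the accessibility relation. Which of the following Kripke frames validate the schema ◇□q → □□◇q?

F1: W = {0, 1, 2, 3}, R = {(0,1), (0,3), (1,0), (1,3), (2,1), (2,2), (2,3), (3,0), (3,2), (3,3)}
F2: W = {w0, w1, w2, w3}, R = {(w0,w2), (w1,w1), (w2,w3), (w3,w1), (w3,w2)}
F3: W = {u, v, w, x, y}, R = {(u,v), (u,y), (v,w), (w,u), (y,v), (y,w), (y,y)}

The schema corresponds to a generalized confluence (Geach) condition: ∀x ∀y ∀z ((xRy ∧ xR²z) → ∃w (yRw ∧ zRw)).
F1: holds.
F2: fails — w0Rw2, w0R²w3 but no w with w2Rw and w3Rw.
F3: fails — uRv, uR²w but no t with vRt and wRt.
Valid on: F1.

F1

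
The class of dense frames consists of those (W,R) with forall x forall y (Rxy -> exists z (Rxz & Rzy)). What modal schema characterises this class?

A defining formula is □□r → □r (the C4 axiom).
Suppose □□r→□r is valid. Take Rxy and set V(r)={w : xR²w}. Then □□r at x, so □r at x, so r at y, i.e. ∃z(Rxz∧Rzy).

□□r → □r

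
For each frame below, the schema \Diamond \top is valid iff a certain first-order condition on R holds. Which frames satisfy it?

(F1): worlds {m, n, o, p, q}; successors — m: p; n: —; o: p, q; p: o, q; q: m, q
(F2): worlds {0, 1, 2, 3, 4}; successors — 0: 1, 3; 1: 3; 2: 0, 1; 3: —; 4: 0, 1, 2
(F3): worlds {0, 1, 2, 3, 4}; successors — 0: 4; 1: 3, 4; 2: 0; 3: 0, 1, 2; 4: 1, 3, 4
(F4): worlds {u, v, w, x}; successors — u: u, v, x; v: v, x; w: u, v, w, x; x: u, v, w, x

Frame correspondent (Sahlqvist): \forall x \exists y Rxy — i.e. seriality.
(F1): fails — world n has no successor.
(F2): fails — world 3 has no successor.
(F3): ✓.
(F4): ✓.
Valid on: (F3), (F4).

(F3), (F4)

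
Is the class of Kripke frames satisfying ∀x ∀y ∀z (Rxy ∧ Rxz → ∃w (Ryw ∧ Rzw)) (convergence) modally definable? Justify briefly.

Yes: it is convergence, defined by the .2 schema ◇□p → □◇p.

Yes — defined by ◇□p → □◇p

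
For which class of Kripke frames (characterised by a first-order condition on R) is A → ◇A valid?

Replacing A by ¬A and contraposing gives the equivalent schema □A → A.
Suppose □A→A is valid. At any x set V(A)={w : Rxw}. Then □A holds at x, so A holds at x, i.e. Rxx.

reflexivity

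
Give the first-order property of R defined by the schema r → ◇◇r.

This is a Sahlqvist (Geach-type) schema ◇^0□^0r → □^0◇^2r.
First-order correspondent: ∀x ∃w (x = w ∧ xR²w).

∀x ∃w (x = w ∧ xR²w)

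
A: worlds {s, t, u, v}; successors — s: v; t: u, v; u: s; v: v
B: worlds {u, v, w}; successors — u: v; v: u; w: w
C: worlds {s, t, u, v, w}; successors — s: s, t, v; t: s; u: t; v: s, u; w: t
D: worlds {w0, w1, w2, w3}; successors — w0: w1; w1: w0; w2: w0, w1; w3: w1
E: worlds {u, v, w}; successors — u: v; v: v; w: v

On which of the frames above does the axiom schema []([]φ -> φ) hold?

Frame correspondent (Sahlqvist): forall x forall y (Rxy -> Ryy) — i.e. shift-reflexivity.
A: fails — Rus but not Rss.
B: fails — Ruv but not Rvv.
C: fails — Rwt but not Rtt.
D: fails — Rw1w0 but not Rw0w0.
E: holds.
Valid on: E.

E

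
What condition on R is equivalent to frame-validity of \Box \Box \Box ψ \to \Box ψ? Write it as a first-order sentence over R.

This is a Sahlqvist (Geach-type) schema ◇^0□^3ψ → □^1◇^0ψ.
First-order correspondent: \forall x \forall z (xRz \to \exists w (x R^3 w \wedge z = w)).

\forall x \forall z (xRz \to \exists w (x R^3 w \wedge z = w))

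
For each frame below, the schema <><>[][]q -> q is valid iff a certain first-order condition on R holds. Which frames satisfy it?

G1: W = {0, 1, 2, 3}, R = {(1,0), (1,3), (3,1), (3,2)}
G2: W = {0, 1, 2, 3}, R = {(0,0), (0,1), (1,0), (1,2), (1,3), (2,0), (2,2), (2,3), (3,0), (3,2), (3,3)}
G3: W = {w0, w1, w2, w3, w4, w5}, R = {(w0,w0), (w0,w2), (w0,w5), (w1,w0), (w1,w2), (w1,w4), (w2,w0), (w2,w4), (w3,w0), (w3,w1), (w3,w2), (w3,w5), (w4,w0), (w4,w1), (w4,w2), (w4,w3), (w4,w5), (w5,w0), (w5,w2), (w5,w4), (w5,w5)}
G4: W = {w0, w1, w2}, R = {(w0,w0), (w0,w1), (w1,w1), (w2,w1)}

G2

Frame correspondent (Sahlqvist): forall x forall y (x R^2 y -> exists w (y R^2 w & x = w)) — i.e. a generalized confluence (Geach) condition.
G1: fails — 1R²2 but no w with 2R²w and 1=w.
G2: satisfies the condition.
G3: fails — w1R²w0 but no w with w0R²w and w1=w.
G4: fails — w0R²w1 but no w with w1R²w and w0=w.
Valid on: G2.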